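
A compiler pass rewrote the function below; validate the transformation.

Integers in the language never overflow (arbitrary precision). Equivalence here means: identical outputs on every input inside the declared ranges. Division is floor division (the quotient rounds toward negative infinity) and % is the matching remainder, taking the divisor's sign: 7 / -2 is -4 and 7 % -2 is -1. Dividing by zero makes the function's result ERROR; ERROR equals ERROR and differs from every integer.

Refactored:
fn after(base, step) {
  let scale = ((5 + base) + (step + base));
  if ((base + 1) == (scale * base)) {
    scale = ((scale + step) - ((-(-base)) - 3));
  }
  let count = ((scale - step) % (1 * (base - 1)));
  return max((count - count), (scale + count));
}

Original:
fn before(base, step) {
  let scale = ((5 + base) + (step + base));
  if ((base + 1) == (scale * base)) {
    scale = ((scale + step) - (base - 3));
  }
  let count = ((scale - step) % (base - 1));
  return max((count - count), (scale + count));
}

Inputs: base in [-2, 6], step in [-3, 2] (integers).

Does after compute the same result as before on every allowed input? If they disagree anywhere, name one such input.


Changes here: arithmetic usage differs, plus constant usage differs; the full 54-point sweep finds no disagreement.
verdict: equivalent


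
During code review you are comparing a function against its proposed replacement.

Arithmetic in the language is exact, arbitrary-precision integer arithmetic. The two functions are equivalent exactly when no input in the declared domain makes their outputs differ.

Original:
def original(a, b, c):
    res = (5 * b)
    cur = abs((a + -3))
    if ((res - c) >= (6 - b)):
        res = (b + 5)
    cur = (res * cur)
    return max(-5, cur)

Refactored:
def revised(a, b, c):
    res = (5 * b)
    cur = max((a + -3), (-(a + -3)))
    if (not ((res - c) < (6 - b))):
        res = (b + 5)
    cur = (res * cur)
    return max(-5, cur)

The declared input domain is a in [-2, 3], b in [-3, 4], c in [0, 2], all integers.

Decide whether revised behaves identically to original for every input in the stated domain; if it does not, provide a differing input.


Changes here: constant usage differs; and boolean connective usage differs; and arithmetic usage differs; and min/max/abs usage differs; and comparison usage differs; the full 144-point sweep finds no disagreement.
verdict: equivalent


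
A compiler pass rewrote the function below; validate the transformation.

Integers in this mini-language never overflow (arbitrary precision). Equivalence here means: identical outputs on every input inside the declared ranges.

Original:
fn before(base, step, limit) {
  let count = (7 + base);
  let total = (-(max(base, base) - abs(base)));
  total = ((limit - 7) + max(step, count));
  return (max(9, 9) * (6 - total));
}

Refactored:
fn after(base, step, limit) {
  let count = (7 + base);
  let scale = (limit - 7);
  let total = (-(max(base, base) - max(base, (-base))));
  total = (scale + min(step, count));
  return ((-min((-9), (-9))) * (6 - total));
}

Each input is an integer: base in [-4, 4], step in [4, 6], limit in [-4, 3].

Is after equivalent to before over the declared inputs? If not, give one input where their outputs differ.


On input base=-4, step=4, limit=-4, before returns 117 while after returns 126.
verdict: not equivalent; witness: base=-4, step=4, limit=-4


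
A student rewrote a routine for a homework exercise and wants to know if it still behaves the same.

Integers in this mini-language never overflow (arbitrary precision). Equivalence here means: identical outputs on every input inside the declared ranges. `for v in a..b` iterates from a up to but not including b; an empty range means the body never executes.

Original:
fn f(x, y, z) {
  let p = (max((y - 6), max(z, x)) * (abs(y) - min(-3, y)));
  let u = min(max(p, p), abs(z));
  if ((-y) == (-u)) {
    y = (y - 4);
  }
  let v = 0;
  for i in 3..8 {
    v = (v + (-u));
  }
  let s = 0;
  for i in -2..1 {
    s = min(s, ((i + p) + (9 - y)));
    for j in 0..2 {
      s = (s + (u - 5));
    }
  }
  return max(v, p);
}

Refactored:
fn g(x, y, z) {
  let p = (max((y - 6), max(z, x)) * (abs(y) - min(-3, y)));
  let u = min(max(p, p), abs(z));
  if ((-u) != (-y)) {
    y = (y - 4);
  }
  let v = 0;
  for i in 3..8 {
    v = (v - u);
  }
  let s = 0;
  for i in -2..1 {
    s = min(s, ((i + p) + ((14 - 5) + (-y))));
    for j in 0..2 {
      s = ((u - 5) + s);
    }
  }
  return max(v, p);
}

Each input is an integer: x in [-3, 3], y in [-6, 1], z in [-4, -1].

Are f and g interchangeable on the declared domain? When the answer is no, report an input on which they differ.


The suspicious-looking change has no observable effect anywhere in the declared ranges.
As a probe, take x=-3, y=-2, z=-4: f runs p becomes -15; next u becomes -15; next ((-y) == (-u)) evaluates to false; next v becomes 0; next at i=3:; next v becomes 15; next at i=4:; next v becomes 30; next at i=5:; next v becomes 45; next at i=6:; next v becomes 60; next at i=7:; next v becomes 75; next s becomes 0; next at i=-2:; next s becomes -6; next at j=0:; next s becomes -26; next at j=1:; next s becomes -46; next at i=-1:; next s becomes -46; next at j=0:; next s becomes -66; next at j=1:; next s becomes -86; next at i=0:; next s becomes -86; next at j=0:; next s becomes -106; next at j=1:; next s becomes -126; next final value 75; g runs p becomes -15; next u becomes -15; next ((-u) != (-y)) evaluates to true; next y becomes -6; next v becomes 0; next at i=3:; next v becomes 15; next at i=4:; next v becomes 30; next at i=5:; next v becomes 45; next at i=6:; next v becomes 60; next at i=7:; next v becomes 75; next s becomes 0; next at i=-2:; next s becomes -2; next at j=0:; next s becomes -22; next at j=1:; next s becomes -42; next at i=-1:; next s becomes -42; next at j=0:; next s becomes -62; next at j=1:; next s becomes -82; next at i=0:; next s becomes -82; next at j=0:; next s becomes -102; next at j=1:; next s becomes -122; next final value 75; both end at 75.
Checked all 224 inputs in the declared domain: the outputs agree on every one.
verdict: equivalent


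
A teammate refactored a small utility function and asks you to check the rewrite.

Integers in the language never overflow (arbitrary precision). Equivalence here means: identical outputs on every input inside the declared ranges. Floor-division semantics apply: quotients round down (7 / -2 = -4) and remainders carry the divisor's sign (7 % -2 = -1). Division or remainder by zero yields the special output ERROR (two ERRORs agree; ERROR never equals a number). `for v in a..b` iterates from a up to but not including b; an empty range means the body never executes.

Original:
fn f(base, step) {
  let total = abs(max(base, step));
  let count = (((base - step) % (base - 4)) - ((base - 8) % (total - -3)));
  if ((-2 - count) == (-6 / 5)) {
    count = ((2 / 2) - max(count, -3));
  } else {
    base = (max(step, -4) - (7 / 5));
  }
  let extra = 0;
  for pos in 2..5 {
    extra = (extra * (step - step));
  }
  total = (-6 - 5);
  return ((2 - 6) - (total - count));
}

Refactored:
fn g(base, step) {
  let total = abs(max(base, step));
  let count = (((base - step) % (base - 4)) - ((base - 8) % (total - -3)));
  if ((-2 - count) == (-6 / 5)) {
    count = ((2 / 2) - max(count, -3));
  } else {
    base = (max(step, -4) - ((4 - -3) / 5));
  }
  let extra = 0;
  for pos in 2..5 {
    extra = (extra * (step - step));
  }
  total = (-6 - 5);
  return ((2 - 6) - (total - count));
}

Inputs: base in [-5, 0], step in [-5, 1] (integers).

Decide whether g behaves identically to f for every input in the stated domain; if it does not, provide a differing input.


Reading the diff, among the changes: arithmetic usage differs; and constant usage differs.
As a probe, take base=-5, step=-2: f runs total := 2 | count := -5 | ((-2 - count) == (-6 / 5)): false | base := -3 | extra := 0 | iter pos=2: | extra := 0 | iter pos=3: | extra := 0 | iter pos=4: | extra := 0 | total := -11 | result 2; g runs total := 2 | count := -5 | ((-2 - count) == (-6 / 5)): false | base := -3 | extra := 0 | iter pos=2: | extra := 0 | iter pos=3: | extra := 0 | iter pos=4: | extra := 0 | total := -11 | result 2; both end at 2.
Sweeping the whole domain (42 inputs) finds no disagreement.
verdict: equivalent


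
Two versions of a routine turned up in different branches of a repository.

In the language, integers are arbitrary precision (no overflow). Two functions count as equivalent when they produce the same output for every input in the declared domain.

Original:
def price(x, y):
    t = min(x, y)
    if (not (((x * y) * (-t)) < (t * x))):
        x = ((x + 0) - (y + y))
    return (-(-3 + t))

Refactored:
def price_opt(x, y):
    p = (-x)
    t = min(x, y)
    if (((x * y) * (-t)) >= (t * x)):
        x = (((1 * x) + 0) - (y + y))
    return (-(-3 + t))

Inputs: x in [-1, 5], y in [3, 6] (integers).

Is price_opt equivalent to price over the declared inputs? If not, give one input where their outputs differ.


Differences: comparison usage differs; also arithmetic usage differs; also constant usage differs; also boolean connective usage differs; also local variable names differ; also statement counts differ — yet all 28 inputs agree.
verdict: equivalent


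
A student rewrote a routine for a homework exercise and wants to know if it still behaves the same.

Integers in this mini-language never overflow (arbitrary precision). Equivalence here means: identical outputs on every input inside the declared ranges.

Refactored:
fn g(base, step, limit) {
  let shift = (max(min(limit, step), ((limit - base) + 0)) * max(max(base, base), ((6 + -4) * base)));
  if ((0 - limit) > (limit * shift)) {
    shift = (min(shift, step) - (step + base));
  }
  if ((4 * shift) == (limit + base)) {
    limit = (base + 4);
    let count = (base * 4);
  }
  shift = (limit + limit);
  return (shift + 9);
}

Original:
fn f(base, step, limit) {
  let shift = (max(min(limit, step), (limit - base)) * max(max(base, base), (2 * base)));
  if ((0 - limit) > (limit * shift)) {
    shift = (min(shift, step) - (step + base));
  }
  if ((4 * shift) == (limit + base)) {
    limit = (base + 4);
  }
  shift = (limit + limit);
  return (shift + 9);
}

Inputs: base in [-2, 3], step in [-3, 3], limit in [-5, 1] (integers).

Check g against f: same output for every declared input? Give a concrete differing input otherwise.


The two are interchangeable: arithmetic usage differs; statement counts differ; constant usage differs; local variable names differ, and every declared input agrees.
Spot check at base=1, step=1, limit=1 — f: shift := 2 | ((0 - limit) > (limit * shift)): false | ((4 * shift) == (limit + base)): false | shift := 2 | result 11. g: shift := 2 | ((0 - limit) > (limit * shift)): false | ((4 * shift) == (limit + base)): false | shift := 2 | result 11. Both give 11.
Across all 294 domain points the two functions coincide.
verdict: equivalent


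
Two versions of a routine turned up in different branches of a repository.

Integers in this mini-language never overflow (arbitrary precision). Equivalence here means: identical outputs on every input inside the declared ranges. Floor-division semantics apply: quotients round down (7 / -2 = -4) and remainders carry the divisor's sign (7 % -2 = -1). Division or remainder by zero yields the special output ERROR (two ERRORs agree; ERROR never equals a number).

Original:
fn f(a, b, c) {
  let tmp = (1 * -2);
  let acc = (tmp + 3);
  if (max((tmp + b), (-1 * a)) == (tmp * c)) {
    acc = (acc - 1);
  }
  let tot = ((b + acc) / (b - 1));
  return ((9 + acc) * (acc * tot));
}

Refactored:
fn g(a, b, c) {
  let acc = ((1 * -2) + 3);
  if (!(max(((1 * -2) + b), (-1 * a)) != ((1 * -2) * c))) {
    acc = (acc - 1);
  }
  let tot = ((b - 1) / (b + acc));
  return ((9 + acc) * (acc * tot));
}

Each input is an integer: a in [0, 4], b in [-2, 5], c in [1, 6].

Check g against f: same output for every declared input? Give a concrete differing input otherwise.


There is a counterexample at a=0, b=-2, c=1: 0 on one side, 30 on the other.
f: tmp := -2 | acc := 1 | (max((tmp + b), (-1 * a)) == (tmp * c)): false | tot := 0 | result 0
g: acc := 1 | (!(max(((1 * -2) + b), (-1 * a)) != ((1 * -2) * c))): false | tot := 3 | result 30
verdict: not equivalent; witness: a=0, b=-2, c=1


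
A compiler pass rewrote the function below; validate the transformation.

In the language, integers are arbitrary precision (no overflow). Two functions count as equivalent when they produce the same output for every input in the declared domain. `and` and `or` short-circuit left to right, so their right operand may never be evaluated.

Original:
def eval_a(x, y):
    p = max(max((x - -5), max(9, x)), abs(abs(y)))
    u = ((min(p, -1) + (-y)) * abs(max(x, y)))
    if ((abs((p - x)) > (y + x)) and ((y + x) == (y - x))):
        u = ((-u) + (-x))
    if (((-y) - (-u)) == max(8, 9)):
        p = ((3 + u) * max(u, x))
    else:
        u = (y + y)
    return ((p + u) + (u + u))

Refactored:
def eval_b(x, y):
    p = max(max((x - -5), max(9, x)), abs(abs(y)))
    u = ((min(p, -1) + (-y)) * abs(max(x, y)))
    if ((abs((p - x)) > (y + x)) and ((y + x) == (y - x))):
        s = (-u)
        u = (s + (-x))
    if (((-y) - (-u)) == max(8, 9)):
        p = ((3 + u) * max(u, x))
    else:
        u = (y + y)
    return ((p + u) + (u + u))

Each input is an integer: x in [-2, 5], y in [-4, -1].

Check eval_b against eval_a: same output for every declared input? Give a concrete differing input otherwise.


Although statement counts differ, plus local variable names differ, 32/32 inputs agree.
verdict: equivalent


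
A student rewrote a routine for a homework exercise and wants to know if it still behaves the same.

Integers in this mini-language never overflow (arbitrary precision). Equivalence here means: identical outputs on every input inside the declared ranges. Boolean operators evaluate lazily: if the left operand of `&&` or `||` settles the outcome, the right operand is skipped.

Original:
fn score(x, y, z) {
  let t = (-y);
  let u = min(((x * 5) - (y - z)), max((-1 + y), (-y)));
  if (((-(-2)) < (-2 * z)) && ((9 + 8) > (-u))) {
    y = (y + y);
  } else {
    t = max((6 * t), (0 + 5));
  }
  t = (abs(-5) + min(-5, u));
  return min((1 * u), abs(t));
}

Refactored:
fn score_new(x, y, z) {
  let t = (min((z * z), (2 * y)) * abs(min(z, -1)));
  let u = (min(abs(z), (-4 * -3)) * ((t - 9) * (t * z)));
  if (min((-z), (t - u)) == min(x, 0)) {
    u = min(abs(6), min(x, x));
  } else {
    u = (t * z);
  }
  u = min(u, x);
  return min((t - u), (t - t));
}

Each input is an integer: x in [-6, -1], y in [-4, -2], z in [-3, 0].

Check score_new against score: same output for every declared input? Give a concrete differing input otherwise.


These are not equivalent — on x=-6, y=-4, z=-3 the outputs split (-29 vs -18).
score: t=4, then u=-29, then (((-(-2)) < (-2 * z)) && ((9 + 8) > (-u))) is false, then t=24, then t=-24, then returns -29
score_new: t=-24, then u=-7128, then (min((-z), (t - u)) == min(x, 0)) is false, then u=72, then u=-6, then returns -18
verdict: not equivalent; witness: x=-6, y=-4, z=-3


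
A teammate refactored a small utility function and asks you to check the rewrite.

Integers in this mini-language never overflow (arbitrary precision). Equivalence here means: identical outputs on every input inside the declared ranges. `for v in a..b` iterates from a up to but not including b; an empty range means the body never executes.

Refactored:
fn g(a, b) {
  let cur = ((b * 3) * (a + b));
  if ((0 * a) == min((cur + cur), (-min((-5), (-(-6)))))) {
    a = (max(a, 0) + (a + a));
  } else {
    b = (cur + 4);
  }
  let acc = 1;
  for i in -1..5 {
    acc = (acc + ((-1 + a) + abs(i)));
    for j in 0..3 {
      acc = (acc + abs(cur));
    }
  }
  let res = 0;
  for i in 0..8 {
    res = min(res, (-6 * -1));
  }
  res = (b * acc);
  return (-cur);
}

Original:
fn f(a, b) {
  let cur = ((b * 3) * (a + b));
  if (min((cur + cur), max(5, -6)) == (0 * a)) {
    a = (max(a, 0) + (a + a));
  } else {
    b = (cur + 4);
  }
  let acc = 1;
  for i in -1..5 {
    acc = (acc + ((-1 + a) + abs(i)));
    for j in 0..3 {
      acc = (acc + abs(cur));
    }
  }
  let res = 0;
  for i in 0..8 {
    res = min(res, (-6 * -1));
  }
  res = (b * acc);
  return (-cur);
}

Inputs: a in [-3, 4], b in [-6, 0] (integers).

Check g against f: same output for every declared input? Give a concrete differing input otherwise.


Side by side, the visible changes include: min/max/abs usage differs.
One worked example (a=-2, b=-6) — f: cur becomes 144; next (min((cur + cur), max(5, -6)) == (0 * a)) evaluates to false; next b becomes 148; next acc becomes 1; next at i=-1:; next acc becomes -1; next at j=0:; next acc becomes 143; next at j=1:; next acc becomes 287; next at j=2:; next acc becomes 431; next at i=0:; next acc becomes 428; next at j=0:; next acc becomes 572; next at j=1:; next acc becomes 716; next at j=2:; next acc becomes 860; next at i=1:; next acc becomes 858; next at j=0:; next acc becomes 1002; next at j=1:; next acc becomes 1146; next at j=2:; next acc becomes 1290; next at i=2:; next acc becomes 1289; next at j=0:; next acc becomes 1433; next at j=1:; next acc becomes 1577; next at j=2:; next acc becomes 1721; next at i=3:; next acc becomes 1721; next at j=0:; next acc becomes 1865; next at j=1:; next acc becomes 2009; next at j=2:; next acc becomes 2153; next at i=4:; next acc becomes 2154; next at j=0:; next acc becomes 2298; next at j=1:; next acc becomes 2442; next at j=2:; next acc becomes 2586; next res becomes 0; next at i=0:; next res becomes 0; next at i=1:; next res becomes 0; next at i=2:; next res becomes 0; next at i=3:; next res becomes 0; next at i=4:; next res becomes 0; next at i=5:; next res becomes 0; next at i=6:; next res becomes 0; next at i=7:; next res becomes 0; next res becomes 382728; next final value -144; g: cur becomes 144; next ((0 * a) == min((cur + cur), (-min((-5), (-(-6)))))) evaluates to false; next b becomes 148; next acc becomes 1; next at i=-1:; next acc becomes -1; next at j=0:; next acc becomes 143; next at j=1:; next acc becomes 287; next at j=2:; next acc becomes 431; next at i=0:; next acc becomes 428; next at j=0:; next acc becomes 572; next at j=1:; next acc becomes 716; next at j=2:; next acc becomes 860; next at i=1:; next acc becomes 858; next at j=0:; next acc becomes 1002; next at j=1:; next acc becomes 1146; next at j=2:; next acc becomes 1290; next at i=2:; next acc becomes 1289; next at j=0:; next acc becomes 1433; next at j=1:; next acc becomes 1577; next at j=2:; next acc becomes 1721; next at i=3:; next acc becomes 1721; next at j=0:; next acc becomes 1865; next at j=1:; next acc becomes 2009; next at j=2:; next acc becomes 2153; next at i=4:; next acc becomes 2154; next at j=0:; next acc becomes 2298; next at j=1:; next acc becomes 2442; next at j=2:; next acc becomes 2586; next res becomes 0; next at i=0:; next res becomes 0; next at i=1:; next res becomes 0; next at i=2:; next res becomes 0; next at i=3:; next res becomes 0; next at i=4:; next res becomes 0; next at i=5:; next res becomes 0; next at i=6:; next res becomes 0; next at i=7:; next res becomes 0; next res becomes 382728; next final value -144; agreement on -144.
An exhaustive pass over the 56 declared inputs shows identical outputs.
verdict: equivalent


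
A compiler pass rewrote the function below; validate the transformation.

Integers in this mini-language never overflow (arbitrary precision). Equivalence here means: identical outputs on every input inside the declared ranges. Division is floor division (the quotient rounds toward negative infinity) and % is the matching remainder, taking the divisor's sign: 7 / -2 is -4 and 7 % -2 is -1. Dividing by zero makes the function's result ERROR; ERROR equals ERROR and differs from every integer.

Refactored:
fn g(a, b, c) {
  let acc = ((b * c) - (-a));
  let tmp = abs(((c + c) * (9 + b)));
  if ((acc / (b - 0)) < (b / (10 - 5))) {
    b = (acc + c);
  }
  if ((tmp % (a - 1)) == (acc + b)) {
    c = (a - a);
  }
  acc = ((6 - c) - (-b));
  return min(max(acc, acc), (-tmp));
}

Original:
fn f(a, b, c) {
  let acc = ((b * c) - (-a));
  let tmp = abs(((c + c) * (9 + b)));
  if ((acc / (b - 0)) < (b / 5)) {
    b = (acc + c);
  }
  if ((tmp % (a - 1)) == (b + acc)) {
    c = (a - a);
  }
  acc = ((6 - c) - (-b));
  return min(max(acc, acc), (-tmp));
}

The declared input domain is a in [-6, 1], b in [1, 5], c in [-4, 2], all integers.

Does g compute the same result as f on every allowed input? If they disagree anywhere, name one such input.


Side by side, the visible changes include: arithmetic usage differs; constant usage differs.
Tracing a=-3, b=1, c=-3: f: acc becomes -6; next tmp becomes 60; next ((acc / (b - 0)) < (b / 5)) evaluates to true; next b becomes -9; next ((tmp % (a - 1)) == (b + acc)) evaluates to false; next acc becomes 0; next final value -60 | g: acc becomes -6; next tmp becomes 60; next ((acc / (b - 0)) < (b / (10 - 5))) evaluates to true; next b becomes -9; next ((tmp % (a - 1)) == (acc + b)) evaluates to false; next acc becomes 0; next final value -60 — matching result -60.
Checked all 280 inputs in the declared domain: the outputs agree on every one.
verdict: equivalent


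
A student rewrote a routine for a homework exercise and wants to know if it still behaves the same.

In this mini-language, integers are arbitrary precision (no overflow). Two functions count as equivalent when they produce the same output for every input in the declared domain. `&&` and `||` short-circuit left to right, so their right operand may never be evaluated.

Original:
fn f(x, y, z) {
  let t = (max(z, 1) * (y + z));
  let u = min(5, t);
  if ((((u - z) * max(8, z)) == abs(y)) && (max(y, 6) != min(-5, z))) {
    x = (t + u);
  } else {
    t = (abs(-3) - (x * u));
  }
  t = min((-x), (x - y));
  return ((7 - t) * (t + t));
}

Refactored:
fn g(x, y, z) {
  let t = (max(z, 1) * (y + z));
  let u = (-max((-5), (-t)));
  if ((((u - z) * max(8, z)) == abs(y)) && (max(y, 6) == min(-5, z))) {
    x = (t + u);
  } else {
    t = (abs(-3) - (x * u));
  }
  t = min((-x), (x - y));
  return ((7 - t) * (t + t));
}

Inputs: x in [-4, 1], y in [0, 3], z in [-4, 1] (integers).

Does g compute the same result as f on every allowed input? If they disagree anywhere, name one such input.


On input x=-4, y=0, z=-4, f returns -240 while g returns -88.
verdict: not equivalent; witness: x=-4, y=0, z=-4


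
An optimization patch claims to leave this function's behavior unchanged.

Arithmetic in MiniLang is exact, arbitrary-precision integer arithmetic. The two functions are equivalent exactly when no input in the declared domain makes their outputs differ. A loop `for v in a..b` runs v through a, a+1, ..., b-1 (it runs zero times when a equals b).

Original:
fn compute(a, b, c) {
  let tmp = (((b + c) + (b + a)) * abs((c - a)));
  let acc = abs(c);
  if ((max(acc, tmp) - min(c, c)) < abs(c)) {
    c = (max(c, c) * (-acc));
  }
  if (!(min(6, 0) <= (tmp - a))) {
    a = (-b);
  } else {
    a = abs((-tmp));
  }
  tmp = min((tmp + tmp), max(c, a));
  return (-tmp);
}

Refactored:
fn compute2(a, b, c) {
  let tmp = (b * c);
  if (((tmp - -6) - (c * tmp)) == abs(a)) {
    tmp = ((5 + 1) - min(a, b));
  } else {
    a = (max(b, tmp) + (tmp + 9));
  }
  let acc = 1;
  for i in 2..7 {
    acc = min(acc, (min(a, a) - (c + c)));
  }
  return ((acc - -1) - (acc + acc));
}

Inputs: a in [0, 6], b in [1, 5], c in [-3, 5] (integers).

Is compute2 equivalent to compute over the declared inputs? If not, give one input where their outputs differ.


At a=0, b=1, c=-3: compute gives 6, compute2 gives 0.
verdict: not equivalent; witness: a=0, b=1, c=-3


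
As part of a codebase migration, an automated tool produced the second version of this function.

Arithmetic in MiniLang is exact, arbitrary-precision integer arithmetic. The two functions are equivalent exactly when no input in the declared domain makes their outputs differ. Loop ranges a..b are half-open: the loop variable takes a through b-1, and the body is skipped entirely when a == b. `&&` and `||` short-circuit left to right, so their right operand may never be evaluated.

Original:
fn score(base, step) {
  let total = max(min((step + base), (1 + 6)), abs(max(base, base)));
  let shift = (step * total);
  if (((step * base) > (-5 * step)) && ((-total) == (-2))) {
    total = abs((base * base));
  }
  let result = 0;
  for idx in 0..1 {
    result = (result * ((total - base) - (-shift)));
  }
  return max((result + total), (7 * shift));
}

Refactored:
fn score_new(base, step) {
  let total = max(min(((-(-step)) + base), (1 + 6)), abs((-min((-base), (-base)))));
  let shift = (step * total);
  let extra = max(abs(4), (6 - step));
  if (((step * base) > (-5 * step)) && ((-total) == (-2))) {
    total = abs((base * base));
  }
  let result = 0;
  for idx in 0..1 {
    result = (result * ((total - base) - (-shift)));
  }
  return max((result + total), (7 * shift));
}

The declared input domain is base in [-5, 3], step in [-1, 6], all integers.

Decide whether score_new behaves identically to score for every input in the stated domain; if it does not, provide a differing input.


The two versions differ — the changes include arithmetic usage differs, and min/max/abs usage differs, and constant usage differs, and local variable names differ, and statement counts differ.
As a probe, take base=1, step=4: score runs total becomes 5; next shift becomes 20; next (((step * base) > (-5 * step)) && ((-total) == (-2))) evaluates to false; next result becomes 0; next at idx=0:; next result becomes 0; next final value 140; score_new runs total becomes 5; next shift becomes 20; next extra becomes 4; next (((step * base) > (-5 * step)) && ((-total) == (-2))) evaluates to false; next result becomes 0; next at idx=0:; next result becomes 0; next final value 140; both end at 140.
Sweeping the whole domain (72 inputs) finds no disagreement.
verdict: equivalent


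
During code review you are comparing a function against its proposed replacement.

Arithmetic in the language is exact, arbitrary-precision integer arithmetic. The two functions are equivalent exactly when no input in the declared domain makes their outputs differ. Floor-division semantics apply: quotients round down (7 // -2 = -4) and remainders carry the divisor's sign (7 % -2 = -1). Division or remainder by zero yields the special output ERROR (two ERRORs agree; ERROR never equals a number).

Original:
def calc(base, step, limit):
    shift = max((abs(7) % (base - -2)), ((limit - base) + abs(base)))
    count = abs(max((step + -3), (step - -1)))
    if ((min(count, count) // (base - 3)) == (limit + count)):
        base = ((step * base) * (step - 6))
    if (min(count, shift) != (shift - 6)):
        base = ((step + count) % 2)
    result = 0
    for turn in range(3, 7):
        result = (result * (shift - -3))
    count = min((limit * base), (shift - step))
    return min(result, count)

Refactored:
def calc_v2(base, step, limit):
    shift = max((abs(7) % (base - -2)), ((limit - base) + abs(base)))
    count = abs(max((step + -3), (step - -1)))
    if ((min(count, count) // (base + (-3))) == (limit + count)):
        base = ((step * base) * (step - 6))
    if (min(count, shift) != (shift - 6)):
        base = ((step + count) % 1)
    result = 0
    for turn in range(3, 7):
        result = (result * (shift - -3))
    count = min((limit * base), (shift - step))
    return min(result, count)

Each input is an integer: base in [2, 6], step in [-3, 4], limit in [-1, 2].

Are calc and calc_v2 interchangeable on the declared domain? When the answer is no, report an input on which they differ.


Input base=2, step=-3, limit=-1: -1 from calc versus 0 from calc_v2.
verdict: not equivalent; witness: base=2, step=-3, limit=-1


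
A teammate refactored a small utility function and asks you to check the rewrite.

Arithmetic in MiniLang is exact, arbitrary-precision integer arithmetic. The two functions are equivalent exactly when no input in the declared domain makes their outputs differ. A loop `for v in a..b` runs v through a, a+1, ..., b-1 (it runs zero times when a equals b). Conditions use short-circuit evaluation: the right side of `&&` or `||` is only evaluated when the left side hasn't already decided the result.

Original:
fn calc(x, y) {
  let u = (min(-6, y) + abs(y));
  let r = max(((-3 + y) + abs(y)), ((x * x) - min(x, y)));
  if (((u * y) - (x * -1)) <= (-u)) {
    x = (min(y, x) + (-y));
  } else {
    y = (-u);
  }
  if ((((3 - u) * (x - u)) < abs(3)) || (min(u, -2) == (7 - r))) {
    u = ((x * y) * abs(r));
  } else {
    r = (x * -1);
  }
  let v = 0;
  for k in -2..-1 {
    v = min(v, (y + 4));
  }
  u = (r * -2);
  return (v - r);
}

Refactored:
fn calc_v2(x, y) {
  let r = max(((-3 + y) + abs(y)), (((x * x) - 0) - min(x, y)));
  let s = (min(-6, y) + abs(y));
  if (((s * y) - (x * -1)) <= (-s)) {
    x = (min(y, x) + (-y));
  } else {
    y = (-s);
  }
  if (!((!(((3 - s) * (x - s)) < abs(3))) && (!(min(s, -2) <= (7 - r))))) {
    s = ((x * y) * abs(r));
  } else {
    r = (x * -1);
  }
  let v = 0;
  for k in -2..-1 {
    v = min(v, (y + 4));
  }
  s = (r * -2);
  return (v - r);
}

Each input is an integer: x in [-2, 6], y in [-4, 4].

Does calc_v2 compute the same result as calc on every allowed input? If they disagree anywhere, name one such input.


x=-2, y=-3 yields -2 from calc but -7 from calc_v2.
verdict: not equivalent; witness: x=-2, y=-3


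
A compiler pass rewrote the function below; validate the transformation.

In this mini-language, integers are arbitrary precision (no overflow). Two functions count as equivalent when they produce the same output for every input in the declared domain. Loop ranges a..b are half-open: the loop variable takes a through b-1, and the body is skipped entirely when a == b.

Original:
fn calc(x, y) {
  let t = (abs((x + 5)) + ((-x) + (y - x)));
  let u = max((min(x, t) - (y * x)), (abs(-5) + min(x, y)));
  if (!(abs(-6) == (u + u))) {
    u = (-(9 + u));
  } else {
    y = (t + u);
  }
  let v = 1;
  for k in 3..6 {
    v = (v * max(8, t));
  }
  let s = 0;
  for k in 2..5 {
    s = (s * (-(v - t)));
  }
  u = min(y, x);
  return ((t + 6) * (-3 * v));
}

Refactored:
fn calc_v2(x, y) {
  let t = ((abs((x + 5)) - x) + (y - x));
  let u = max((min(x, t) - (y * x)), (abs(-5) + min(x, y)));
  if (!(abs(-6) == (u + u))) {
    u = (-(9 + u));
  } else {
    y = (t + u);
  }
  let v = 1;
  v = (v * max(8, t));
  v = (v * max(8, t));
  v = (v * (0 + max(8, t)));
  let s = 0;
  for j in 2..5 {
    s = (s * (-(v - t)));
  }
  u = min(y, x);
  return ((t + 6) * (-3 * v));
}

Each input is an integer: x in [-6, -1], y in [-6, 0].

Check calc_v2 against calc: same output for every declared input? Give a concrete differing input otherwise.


The two versions differ — the changes include min/max/abs usage differs; loop structure differs; statement counts differ; arithmetic usage differs; local variable names differ; constant usage differs.
Tracing x=-5, y=-1: calc: t=9, then u=0, then (!(abs(-6) == (u + u))) is true, then u=-9, then v=1, then (k=3), then v=9, then (k=4), then v=81, then (k=5), then v=729, then s=0, then (k=2), then s=0, then (k=3), then s=0, then (k=4), then s=0, then u=-5, then returns -32805 | calc_v2: t=9, then u=0, then (!(abs(-6) == (u + u))) is true, then u=-9, then v=1, then v=9, then v=81, then v=729, then s=0, then (j=2), then s=0, then (j=3), then s=0, then (j=4), then s=0, then u=-5, then returns -32805 — matching result -32805.
Sweeping the whole domain (42 inputs) finds no disagreement.
verdict: equivalent


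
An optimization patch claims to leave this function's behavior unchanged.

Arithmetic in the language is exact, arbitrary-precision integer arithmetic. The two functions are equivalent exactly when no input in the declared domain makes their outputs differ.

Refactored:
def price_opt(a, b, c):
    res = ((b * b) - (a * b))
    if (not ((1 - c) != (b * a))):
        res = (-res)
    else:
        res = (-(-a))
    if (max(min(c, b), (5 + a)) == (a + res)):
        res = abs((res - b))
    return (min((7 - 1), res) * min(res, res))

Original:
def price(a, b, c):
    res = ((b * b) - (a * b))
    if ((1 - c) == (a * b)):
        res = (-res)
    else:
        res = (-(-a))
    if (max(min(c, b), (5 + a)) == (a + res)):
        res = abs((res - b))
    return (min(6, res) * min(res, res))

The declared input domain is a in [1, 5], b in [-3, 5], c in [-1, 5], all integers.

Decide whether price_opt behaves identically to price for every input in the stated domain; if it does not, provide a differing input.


This is a faithful refactor — comparison usage differs, plus constant usage differs, plus arithmetic usage differs, plus boolean connective usage differs, but the computed results match everywhere.
Spot check at a=2, b=4, c=2 — price: res=8, then ((1 - c) == (a * b)) is false, then res=2, then (max(min(c, b), (5 + a)) == (a + res)) is false, then returns 4. price_opt: res=8, then (not ((1 - c) != (b * a))) is false, then res=2, then (max(min(c, b), (5 + a)) == (a + res)) is false, then returns 4. Both give 4.
Sweeping the whole domain (315 inputs) finds no disagreement.
verdict: equivalent


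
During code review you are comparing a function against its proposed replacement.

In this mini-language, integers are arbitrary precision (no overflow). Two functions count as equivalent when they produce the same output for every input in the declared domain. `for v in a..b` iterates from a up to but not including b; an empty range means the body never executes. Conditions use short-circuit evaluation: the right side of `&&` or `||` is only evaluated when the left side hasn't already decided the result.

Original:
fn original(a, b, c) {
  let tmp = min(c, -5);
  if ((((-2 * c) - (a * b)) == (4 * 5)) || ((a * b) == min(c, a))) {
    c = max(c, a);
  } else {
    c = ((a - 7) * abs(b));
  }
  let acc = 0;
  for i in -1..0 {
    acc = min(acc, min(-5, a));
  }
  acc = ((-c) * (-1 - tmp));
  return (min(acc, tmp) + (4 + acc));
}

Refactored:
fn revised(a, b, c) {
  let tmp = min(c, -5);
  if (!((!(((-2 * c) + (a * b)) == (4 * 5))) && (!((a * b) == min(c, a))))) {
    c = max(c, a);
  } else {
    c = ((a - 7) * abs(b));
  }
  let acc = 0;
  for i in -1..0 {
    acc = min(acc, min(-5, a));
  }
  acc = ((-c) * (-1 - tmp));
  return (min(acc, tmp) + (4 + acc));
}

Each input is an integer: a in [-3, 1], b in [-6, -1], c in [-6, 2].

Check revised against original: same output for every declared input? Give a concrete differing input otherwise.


These are not equivalent — on a=-3, b=-6, c=-1 the outputs split (239 vs 3).
original: tmp := -5 | ((((-2 * c) - (a * b)) == (4 * 5)) || ((a * b) == min(c, a))): false | c := -60 | acc := 0 | iter i=-1: | acc := -5 | acc := 240 | result 239
revised: tmp := -5 | (!((!(((-2 * c) + (a * b)) == (4 * 5))) && (!((a * b) == min(c, a))))): true | c := -1 | acc := 0 | iter i=-1: | acc := -5 | acc := 4 | result 3
verdict: not equivalent; witness: a=-3, b=-6, c=-1


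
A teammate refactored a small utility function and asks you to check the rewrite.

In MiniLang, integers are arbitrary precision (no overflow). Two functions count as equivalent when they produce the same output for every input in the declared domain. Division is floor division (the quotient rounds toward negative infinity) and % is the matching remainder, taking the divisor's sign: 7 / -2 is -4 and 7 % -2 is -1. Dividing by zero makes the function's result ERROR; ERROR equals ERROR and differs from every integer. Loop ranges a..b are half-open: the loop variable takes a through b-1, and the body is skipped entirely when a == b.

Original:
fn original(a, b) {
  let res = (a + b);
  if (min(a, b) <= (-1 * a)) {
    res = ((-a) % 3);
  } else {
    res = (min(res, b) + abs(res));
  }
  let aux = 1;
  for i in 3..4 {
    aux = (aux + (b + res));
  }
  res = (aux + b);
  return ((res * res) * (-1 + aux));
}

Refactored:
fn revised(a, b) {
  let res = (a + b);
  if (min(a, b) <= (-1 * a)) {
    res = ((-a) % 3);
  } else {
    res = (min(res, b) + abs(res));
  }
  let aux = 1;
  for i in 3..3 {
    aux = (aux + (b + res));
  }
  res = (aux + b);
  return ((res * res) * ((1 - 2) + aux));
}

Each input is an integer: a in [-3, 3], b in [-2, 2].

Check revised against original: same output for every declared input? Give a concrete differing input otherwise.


Run the pair on a=-3, b=-2.
original: res becomes -5; next (min(a, b) <= (-1 * a)) evaluates to true; next res becomes 0; next aux becomes 1; next at i=3:; next aux becomes -1; next res becomes -3; next final value -18
revised: res becomes -5; next (min(a, b) <= (-1 * a)) evaluates to true; next res becomes 0; next aux becomes 1; next i never enters its loop body; next res becomes -1; next final value 0
-18 vs 0 — the two versions disagree here.
verdict: not equivalent; witness: a=-3, b=-2


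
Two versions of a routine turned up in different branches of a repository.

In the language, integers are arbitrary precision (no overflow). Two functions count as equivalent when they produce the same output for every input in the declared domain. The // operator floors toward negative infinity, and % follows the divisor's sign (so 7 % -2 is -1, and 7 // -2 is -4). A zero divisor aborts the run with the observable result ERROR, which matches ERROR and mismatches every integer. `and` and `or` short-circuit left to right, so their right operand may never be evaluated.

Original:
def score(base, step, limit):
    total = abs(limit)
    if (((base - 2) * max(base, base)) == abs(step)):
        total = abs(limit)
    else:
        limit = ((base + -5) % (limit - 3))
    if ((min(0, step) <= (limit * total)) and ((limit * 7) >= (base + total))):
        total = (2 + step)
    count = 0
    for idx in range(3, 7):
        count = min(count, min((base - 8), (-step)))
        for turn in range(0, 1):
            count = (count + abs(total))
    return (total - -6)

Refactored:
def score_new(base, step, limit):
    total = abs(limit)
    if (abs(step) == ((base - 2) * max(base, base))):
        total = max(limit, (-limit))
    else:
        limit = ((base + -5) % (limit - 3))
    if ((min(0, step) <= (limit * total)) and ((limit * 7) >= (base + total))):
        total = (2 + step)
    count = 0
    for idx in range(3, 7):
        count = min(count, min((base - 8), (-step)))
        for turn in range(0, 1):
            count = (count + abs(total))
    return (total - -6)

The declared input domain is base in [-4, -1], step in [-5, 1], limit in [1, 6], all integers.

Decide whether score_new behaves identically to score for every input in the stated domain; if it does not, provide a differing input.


Behavior is preserved: although min/max/abs usage differs, the outputs never diverge.
One worked example (base=-1, step=-3, limit=3) — score: total becomes 3; next (((base - 2) * max(base, base)) == abs(step)) evaluates to true; next total becomes 3; next ((min(0, step) <= (limit * total)) and ((limit * 7) >= (base + total))) evaluates to true; next total becomes -1; next count becomes 0; next at idx=3:; next count becomes -9; next at turn=0:; next count becomes -8; next at idx=4:; next count becomes -9; next at turn=0:; next count becomes -8; next at idx=5:; next count becomes -9; next at turn=0:; next count becomes -8; next at idx=6:; next count becomes -9; next at turn=0:; next count becomes -8; next final value 5; score_new: total becomes 3; next (abs(step) == ((base - 2) * max(base, base))) evaluates to true; next total becomes 3; next ((min(0, step) <= (limit * total)) and ((limit * 7) >= (base + total))) evaluates to true; next total becomes -1; next count becomes 0; next at idx=3:; next count becomes -9; next at turn=0:; next count becomes -8; next at idx=4:; next count becomes -9; next at turn=0:; next count becomes -8; next at idx=5:; next count becomes -9; next at turn=0:; next count becomes -8; next at idx=6:; next count becomes -9; next at turn=0:; next count becomes -8; next final value 5; agreement on 5.
An exhaustive pass over the 168 declared inputs shows identical outputs.
verdict: equivalent


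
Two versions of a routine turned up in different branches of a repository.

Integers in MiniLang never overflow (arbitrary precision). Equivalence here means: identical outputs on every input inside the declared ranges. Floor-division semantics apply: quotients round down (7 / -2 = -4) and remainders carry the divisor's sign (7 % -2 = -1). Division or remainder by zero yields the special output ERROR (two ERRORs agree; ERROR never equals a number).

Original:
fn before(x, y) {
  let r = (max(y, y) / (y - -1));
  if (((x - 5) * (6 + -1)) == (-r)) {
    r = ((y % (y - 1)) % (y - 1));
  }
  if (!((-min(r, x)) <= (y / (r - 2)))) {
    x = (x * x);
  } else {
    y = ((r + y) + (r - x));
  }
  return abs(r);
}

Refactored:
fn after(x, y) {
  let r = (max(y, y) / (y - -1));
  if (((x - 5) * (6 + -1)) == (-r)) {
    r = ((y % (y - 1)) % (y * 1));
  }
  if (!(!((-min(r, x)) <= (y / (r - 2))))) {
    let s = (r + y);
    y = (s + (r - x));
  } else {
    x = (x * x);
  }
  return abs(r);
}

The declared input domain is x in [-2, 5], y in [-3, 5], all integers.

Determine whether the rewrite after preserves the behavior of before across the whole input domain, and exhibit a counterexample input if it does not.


These are not equivalent — on x=5, y=0 the outputs split (0 vs ERROR).
before: r = 0; (((x - 5) * (6 + -1)) == (-r)) -> true; r = 0; (!((-min(r, x)) <= (y / (r - 2)))) -> false; y = -5; return 0
after: r = 0; (((x - 5) * (6 + -1)) == (-r)) -> true; division by zero -> ERROR
verdict: not equivalent; witness: x=5, y=0
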